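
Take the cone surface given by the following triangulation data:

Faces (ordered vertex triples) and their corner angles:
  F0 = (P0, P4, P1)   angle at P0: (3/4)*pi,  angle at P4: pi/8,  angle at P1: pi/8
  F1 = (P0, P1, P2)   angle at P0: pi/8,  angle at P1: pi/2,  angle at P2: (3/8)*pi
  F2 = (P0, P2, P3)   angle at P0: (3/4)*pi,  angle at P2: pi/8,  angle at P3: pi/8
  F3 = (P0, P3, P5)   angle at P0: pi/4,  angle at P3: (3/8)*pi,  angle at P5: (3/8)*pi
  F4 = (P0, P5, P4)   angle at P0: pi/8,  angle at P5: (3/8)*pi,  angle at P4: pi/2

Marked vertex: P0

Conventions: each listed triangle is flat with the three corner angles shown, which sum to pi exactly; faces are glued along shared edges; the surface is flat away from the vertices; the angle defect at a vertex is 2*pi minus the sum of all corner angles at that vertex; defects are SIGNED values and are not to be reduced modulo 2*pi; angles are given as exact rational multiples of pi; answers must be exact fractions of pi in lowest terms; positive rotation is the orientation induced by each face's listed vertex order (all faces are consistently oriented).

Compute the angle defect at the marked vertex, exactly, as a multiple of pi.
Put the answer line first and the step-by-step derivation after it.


Answer: defect(P0) = 0

Sum of corner angles at P0: 2*pi
defect = 2*pi - 2*pi


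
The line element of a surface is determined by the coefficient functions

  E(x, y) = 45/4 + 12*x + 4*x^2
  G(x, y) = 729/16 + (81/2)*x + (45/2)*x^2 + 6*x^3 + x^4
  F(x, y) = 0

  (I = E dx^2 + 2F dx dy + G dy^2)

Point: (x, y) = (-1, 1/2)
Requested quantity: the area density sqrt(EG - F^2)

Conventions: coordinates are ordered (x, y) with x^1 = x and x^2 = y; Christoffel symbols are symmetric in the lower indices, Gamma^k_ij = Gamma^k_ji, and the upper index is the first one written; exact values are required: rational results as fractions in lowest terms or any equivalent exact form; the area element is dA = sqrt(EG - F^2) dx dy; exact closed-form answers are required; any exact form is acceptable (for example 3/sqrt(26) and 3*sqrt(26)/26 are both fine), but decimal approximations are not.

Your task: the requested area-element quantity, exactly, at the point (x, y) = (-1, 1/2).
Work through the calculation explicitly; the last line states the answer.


E = 13/4, F = 0, G = 361/16; EG - F^2 = 4693/64

Answer: sqrt(EG - F^2) = 19*sqrt(13)/8


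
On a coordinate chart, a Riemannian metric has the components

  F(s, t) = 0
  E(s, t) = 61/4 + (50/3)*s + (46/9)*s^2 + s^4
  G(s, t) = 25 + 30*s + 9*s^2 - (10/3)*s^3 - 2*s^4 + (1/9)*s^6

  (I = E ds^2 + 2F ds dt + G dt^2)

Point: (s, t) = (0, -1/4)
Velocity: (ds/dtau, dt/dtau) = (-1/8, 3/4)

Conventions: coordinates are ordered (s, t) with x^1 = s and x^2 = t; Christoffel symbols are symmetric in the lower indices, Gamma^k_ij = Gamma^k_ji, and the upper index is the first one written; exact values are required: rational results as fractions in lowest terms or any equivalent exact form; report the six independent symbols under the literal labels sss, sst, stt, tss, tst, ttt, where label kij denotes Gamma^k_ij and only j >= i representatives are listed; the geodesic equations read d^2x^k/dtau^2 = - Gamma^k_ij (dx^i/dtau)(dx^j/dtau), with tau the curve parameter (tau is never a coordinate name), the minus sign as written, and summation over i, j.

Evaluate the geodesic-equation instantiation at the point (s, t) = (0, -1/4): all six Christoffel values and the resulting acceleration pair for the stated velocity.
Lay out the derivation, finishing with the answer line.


E = 61/4, F = 0, G = 25 at the point
E_s = 50/3, E_t = 0, F_s = 0, F_t = 0, G_s = 30, G_t = 0
EG - F^2 = 1525/4;  g^inv = (4/1525) * [[25, 0], [0, 61/4]]
first-kind symbols [ij,l] = (1/2)(d_i g_jl + d_j g_il - d_l g_ij): [ss,s] = E_s/2 = 25/3, [ss,t] = F_s - E_t/2 = 0, [st,s] = E_t/2 = 0, [st,t] = G_s/2 = 15, [tt,s] = F_t - G_s/2 = -15, [tt,t] = G_t/2 = 0
Gamma^s_ij = (G*[ij,s] - F*[ij,t])/(EG - F^2), Gamma^t_ij = (E*[ij,t] - F*[ij,s])/(EG - F^2)
Gamma_sss = 100/183, Gamma_sst = 0, Gamma_stt = -60/61, Gamma_tss = 0, Gamma_tst = 3/5, Gamma_ttt = 0
d^2s/dtau^2 = -(Gamma_sss*(-1/8)^2 + 2*Gamma_sst*(-1/8)*(3/4) + Gamma_stt*(3/4)^2) = 1595/2928
d^2t/dtau^2 = -(Gamma_tss*(-1/8)^2 + 2*Gamma_tst*(-1/8)*(3/4) + Gamma_ttt*(3/4)^2) = 9/80

Answer: Gamma_sss = 100/183, Gamma_sst = 0, Gamma_stt = -60/61, Gamma_tss = 0, Gamma_tst = 3/5, Gamma_ttt = 0; accelerations (d^2s/dtau^2, d^2t/dtau^2) = (1595/2928, 9/80)


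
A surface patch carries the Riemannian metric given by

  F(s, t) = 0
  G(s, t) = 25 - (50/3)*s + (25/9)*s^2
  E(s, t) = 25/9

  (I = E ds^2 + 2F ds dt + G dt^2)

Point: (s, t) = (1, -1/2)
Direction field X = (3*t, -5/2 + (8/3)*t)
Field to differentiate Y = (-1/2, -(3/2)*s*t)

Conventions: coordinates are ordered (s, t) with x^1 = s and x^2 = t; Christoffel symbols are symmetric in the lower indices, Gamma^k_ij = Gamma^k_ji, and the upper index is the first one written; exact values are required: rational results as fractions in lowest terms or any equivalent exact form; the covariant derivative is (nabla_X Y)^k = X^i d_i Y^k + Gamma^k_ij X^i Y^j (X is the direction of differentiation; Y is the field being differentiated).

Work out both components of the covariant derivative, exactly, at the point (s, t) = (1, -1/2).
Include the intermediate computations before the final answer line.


E = 25/9, F = 0, G = 100/9 at the point
E_s = 0, E_t = 0, F_s = 0, F_t = 0, G_s = -100/9, G_t = 0
EG - F^2 = 2500/81;  g^inv = (81/2500) * [[100/9, 0], [0, 25/9]]
first-kind symbols [ij,l] = (1/2)(d_i g_jl + d_j g_il - d_l g_ij): [ss,s] = E_s/2 = 0, [ss,t] = F_s - E_t/2 = 0, [st,s] = E_t/2 = 0, [st,t] = G_s/2 = -50/9, [tt,s] = F_t - G_s/2 = 50/9, [tt,t] = G_t/2 = 0
Gamma^s_ij = (G*[ij,s] - F*[ij,t])/(EG - F^2), Gamma^t_ij = (E*[ij,t] - F*[ij,s])/(EG - F^2)
Gamma_sss = 0, Gamma_sst = 0, Gamma_stt = 2, Gamma_tss = 0, Gamma_tst = -1/2, Gamma_ttt = 0
X = (-3/2, -23/6), Y = (-1/2, 3/4) at the point

Answer: (nabla_X Y)^s = -23/4, (nabla_X Y)^t = 203/48


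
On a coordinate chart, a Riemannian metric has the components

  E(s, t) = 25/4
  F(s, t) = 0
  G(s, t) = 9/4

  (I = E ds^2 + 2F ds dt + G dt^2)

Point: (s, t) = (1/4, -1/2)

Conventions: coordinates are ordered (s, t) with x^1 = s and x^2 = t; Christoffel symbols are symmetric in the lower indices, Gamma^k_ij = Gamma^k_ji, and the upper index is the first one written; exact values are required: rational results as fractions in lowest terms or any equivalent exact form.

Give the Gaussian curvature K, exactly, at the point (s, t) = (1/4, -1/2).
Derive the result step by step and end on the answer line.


E = 25/4, F = 0, G = 9/4, EG - F^2 = 225/16 at the point
E_s = 0, E_t = 0, F_s = 0, F_t = 0, G_s = 0, G_t = 0
E_tt = 0, F_st = 0, G_ss = 0
Apply the Brioschi formula K = (det M1 - det M2)/(EG - F^2)^2 over the derivative matrices of E, F, G.
M1 = [[-E_tt/2 + F_st - G_ss/2, E_s/2, F_s - E_t/2], [F_t - G_s/2, E, F], [G_t/2, F, G]] = [[0, 0, 0], [0, 25/4, 0], [0, 0, 9/4]]; det M1 = 0
M2 = [[0, E_t/2, G_s/2], [E_t/2, E, F], [G_s/2, F, G]] = [[0, 0, 0], [0, 25/4, 0], [0, 0, 9/4]]; det M2 = 0
det M1 - det M2 = 0; K = 0 / (225/16)^2 = 0

Answer: K = 0


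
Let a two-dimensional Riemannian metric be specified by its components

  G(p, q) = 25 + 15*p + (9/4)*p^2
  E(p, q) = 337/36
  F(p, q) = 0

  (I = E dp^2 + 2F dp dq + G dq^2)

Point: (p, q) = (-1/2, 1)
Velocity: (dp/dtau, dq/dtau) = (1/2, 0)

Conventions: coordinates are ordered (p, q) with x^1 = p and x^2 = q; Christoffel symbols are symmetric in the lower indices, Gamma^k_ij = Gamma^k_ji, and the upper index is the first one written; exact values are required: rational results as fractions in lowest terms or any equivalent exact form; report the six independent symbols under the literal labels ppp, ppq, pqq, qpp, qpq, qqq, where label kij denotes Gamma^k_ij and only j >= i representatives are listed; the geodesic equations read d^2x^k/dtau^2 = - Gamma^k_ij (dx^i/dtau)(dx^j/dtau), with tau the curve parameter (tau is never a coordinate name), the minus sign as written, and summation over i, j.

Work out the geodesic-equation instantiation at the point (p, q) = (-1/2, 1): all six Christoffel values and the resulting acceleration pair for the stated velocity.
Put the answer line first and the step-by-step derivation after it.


Answer: Gamma_ppp = 0, Gamma_ppq = 0, Gamma_pqq = -459/674, Gamma_qpp = 0, Gamma_qpq = 6/17, Gamma_qqq = 0; accelerations (d^2p/dtau^2, d^2q/dtau^2) = (0, 0)

E = 337/36, F = 0, G = 289/16 at the point
E_p = 0, E_q = 0, F_p = 0, F_q = 0, G_p = 51/4, G_q = 0
EG - F^2 = 97393/576;  g^inv = (576/97393) * [[289/16, 0], [0, 337/36]]
first-kind symbols [ij,l] = (1/2)(d_i g_jl + d_j g_il - d_l g_ij): [pp,p] = E_p/2 = 0, [pp,q] = F_p - E_q/2 = 0, [pq,p] = E_q/2 = 0, [pq,q] = G_p/2 = 51/8, [qq,p] = F_q - G_p/2 = -51/8, [qq,q] = G_q/2 = 0
Gamma^p_ij = (G*[ij,p] - F*[ij,q])/(EG - F^2), Gamma^q_ij = (E*[ij,q] - F*[ij,p])/(EG - F^2)
Gamma_ppp = 0, Gamma_ppq = 0, Gamma_pqq = -459/674, Gamma_qpp = 0, Gamma_qpq = 6/17, Gamma_qqq = 0
d^2p/dtau^2 = -(Gamma_ppp*(1/2)^2 + 2*Gamma_ppq*(1/2)*(0) + Gamma_pqq*(0)^2) = 0
d^2q/dtau^2 = -(Gamma_qpp*(1/2)^2 + 2*Gamma_qpq*(1/2)*(0) + Gamma_qqq*(0)^2) = 0


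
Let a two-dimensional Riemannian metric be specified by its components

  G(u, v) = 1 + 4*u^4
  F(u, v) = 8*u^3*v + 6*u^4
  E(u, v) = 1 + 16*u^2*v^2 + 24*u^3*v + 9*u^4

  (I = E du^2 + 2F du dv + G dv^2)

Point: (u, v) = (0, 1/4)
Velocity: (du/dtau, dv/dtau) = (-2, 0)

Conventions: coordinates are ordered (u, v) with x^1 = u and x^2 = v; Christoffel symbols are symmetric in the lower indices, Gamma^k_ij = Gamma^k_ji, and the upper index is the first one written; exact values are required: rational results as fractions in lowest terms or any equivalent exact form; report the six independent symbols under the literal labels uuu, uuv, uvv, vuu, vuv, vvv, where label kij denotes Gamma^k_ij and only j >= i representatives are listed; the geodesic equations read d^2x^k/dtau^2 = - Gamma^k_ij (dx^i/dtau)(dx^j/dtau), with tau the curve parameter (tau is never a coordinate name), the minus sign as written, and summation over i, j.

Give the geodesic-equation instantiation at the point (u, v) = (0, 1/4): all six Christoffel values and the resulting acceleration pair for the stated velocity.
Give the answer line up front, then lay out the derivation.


Answer: Gamma_uuu = 0, Gamma_uuv = 0, Gamma_uvv = 0, Gamma_vuu = 0, Gamma_vuv = 0, Gamma_vvv = 0; accelerations (d^2u/dtau^2, d^2v/dtau^2) = (0, 0)

E = 1, F = 0, G = 1 at the point
E_u = 0, E_v = 0, F_u = 0, F_v = 0, G_u = 0, G_v = 0
EG - F^2 = 1;  g^inv = (1) * [[1, 0], [0, 1]]
first-kind symbols [ij,l] = (1/2)(d_i g_jl + d_j g_il - d_l g_ij): [uu,u] = E_u/2 = 0, [uu,v] = F_u - E_v/2 = 0, [uv,u] = E_v/2 = 0, [uv,v] = G_u/2 = 0, [vv,u] = F_v - G_u/2 = 0, [vv,v] = G_v/2 = 0
Gamma^u_ij = (G*[ij,u] - F*[ij,v])/(EG - F^2), Gamma^v_ij = (E*[ij,v] - F*[ij,u])/(EG - F^2)
Gamma_uuu = 0, Gamma_uuv = 0, Gamma_uvv = 0, Gamma_vuu = 0, Gamma_vuv = 0, Gamma_vvv = 0
d^2u/dtau^2 = -(Gamma_uuu*(-2)^2 + 2*Gamma_uuv*(-2)*(0) + Gamma_uvv*(0)^2) = 0
d^2v/dtau^2 = -(Gamma_vuu*(-2)^2 + 2*Gamma_vuv*(-2)*(0) + Gamma_vvv*(0)^2) = 0


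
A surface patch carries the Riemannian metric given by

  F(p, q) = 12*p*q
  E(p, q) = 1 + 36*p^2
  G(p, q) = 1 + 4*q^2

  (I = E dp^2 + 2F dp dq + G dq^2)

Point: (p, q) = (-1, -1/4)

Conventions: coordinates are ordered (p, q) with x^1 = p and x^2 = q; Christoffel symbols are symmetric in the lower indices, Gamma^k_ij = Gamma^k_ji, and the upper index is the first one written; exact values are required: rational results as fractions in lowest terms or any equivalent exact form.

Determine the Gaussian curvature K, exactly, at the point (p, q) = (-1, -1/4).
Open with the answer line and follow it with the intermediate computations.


Answer: K = 192/22201

E = 37, F = 3, G = 5/4, EG - F^2 = 149/4 at the point
E_p = -72, E_q = 0, F_p = -3, F_q = -12, G_p = 0, G_q = -2
E_qq = 0, F_pq = 12, G_pp = 0
Compute both Brioschi determinants and normalise by (EG - F^2)^2.
M1 = [[-E_qq/2 + F_pq - G_pp/2, E_p/2, F_p - E_q/2], [F_q - G_p/2, E, F], [G_q/2, F, G]] = [[12, -36, -3], [-12, 37, 3], [-1, 3, 5/4]]; det M1 = 12
M2 = [[0, E_q/2, G_p/2], [E_q/2, E, F], [G_p/2, F, G]] = [[0, 0, 0], [0, 37, 3], [0, 3, 5/4]]; det M2 = 0
det M1 - det M2 = 12; K = 12 / (149/4)^2 = 192/22201


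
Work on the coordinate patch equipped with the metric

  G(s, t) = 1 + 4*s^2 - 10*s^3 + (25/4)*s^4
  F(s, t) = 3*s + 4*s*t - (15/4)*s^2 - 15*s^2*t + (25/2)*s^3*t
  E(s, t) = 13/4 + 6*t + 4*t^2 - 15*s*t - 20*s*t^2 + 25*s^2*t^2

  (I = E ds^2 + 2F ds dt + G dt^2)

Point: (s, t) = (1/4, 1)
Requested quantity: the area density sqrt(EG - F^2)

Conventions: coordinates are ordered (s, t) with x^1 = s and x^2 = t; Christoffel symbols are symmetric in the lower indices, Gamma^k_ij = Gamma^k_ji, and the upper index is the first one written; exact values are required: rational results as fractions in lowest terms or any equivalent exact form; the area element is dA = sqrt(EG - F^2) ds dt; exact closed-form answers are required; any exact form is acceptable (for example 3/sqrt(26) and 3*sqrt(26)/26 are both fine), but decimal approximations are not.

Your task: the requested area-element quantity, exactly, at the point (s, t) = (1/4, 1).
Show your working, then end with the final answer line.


E = 97/16, F = 99/128, G = 1145/1024; EG - F^2 = 6329/1024

Answer: sqrt(EG - F^2) = sqrt(6329)/32


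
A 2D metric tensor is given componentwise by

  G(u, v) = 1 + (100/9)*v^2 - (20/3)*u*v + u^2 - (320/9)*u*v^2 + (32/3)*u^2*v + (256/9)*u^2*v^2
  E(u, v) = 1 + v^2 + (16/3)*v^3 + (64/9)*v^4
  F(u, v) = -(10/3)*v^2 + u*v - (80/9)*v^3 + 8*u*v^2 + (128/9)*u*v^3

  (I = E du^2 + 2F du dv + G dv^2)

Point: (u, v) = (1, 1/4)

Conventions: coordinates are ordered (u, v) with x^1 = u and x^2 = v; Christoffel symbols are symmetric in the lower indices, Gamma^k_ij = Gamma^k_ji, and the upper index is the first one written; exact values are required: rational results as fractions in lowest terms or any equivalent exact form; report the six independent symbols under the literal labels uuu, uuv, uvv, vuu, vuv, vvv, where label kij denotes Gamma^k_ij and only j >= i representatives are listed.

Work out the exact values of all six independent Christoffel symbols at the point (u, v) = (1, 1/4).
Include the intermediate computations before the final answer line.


E = 169/144, F = 5/8, G = 13/4 at the point
E_u = 0, E_v = 35/18, F_u = 35/36, F_v = 13/3, G_u = 7, G_v = 6
EG - F^2 = 493/144;  g^inv = (144/493) * [[13/4, -5/8], [-5/8, 169/144]]
first-kind symbols [ij,l] = (1/2)(d_i g_jl + d_j g_il - d_l g_ij): [uu,u] = E_u/2 = 0, [uu,v] = F_u - E_v/2 = 0, [uv,u] = E_v/2 = 35/36, [uv,v] = G_u/2 = 7/2, [vv,u] = F_v - G_u/2 = 5/6, [vv,v] = G_v/2 = 3
Gamma^u_ij = (G*[ij,u] - F*[ij,v])/(EG - F^2), Gamma^v_ij = (E*[ij,v] - F*[ij,u])/(EG - F^2)

Answer: Gamma_uuu = 0, Gamma_uuv = 140/493, Gamma_uvv = 120/493, Gamma_vuu = 0, Gamma_vuv = 504/493, Gamma_vvv = 432/493


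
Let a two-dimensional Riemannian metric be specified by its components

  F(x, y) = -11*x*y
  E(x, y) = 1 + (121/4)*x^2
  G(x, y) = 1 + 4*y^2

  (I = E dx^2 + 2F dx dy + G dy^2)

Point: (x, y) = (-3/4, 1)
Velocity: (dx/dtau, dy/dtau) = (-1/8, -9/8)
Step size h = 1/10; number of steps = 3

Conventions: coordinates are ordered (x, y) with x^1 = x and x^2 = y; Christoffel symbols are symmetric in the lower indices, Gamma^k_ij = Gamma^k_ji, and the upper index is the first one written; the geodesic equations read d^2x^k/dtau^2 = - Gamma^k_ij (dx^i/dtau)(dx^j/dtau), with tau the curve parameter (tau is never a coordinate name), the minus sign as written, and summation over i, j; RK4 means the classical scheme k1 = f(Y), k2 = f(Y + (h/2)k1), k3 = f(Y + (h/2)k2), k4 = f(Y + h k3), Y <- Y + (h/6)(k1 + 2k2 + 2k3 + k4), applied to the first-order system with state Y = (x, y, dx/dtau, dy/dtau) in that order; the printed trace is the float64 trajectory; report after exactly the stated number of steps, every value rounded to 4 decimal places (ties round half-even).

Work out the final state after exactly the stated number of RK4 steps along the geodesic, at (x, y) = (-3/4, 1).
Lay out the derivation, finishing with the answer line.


f(Y) = (dx/dtau, dy/dtau, -Gamma^x_ij Y'^i Y'^j, -Gamma^y_ij Y'^i Y'^j) with the Gammas evaluated at the stage position; h = 0.100000; intermediate values shown to 6 dp
step 0: x = -0.7500, y = 1.0000, dx/dtau = -0.1250, dy/dtau = -1.1250
step 1:
  k1: at (x, y) = (-0.750000, 1.000000), (dx/dtau, dy/dtau) = (-0.125000, -1.125000); Gamma_xxx = -1.030518, Gamma_xxy = 0.000000, Gamma_xyy = 0.374734, Gamma_yxx = -0.499645, Gamma_yxy = 0.000000, Gamma_yyy = 0.181689; k1 = (-0.125000, -1.125000, -0.458171, -0.222143)
  k2: at (x, y) = (-0.756250, 0.943750), (dx/dtau, dy/dtau) = (-0.147909, -1.136107); Gamma_xxx = -1.046357, Gamma_xxy = 0.000000, Gamma_xyy = 0.380493, Gamma_yxx = -0.474831, Gamma_yxy = 0.000000, Gamma_yyy = 0.172666; k2 = (-0.147909, -1.136107, -0.468227, -0.212479)
  k3: at (x, y) = (-0.757395, 0.943195), (dx/dtau, dy/dtau) = (-0.148411, -1.135624); Gamma_xxx = -1.045634, Gamma_xxy = 0.000000, Gamma_xyy = 0.380231, Gamma_yxx = -0.473506, Gamma_yxy = 0.000000, Gamma_yyy = 0.172184; k3 = (-0.148411, -1.135624, -0.467330, -0.211626)
  k4: at (x, y) = (-0.764841, 0.886438), (dx/dtau, dy/dtau) = (-0.171733, -1.146163); Gamma_xxx = -1.059420, Gamma_xxy = 0.000000, Gamma_xyy = 0.385244, Gamma_yxx = -0.446491, Gamma_yxy = 0.000000, Gamma_yyy = 0.162360; k4 = (-0.171733, -1.146163, -0.474845, -0.200123)
  Y <- Y + (h/6)(k1 + 2k2 + 2k3 + k4): x = -0.7648, y = 0.8864, dx/dtau = -0.1717, dy/dtau = -1.1462
step 2:
  k1: at (x, y) = (-0.764823, 0.886423), (dx/dtau, dy/dtau) = (-0.171736, -1.146175); Gamma_xxx = -1.059440, Gamma_xxy = 0.000000, Gamma_xyy = 0.385251, Gamma_yxx = -0.446503, Gamma_yxy = 0.000000, Gamma_yyy = 0.162365; k1 = (-0.171736, -1.146175, -0.474864, -0.200132)
  k2: at (x, y) = (-0.773410, 0.829114), (dx/dtau, dy/dtau) = (-0.195479, -1.156181); Gamma_xxx = -1.071026, Gamma_xxy = 0.000000, Gamma_xyy = 0.389464, Gamma_yxx = -0.417515, Gamma_yxy = 0.000000, Gamma_yyy = 0.151824; k2 = (-0.195479, -1.156181, -0.479692, -0.186997)
  k3: at (x, y) = (-0.774597, 0.828614), (dx/dtau, dy/dtau) = (-0.195720, -1.155524); Gamma_xxx = -1.070109, Gamma_xxy = 0.000000, Gamma_xyy = 0.389131, Gamma_yxx = -0.416267, Gamma_yxy = 0.000000, Gamma_yyy = 0.151370; k3 = (-0.195720, -1.155524, -0.478590, -0.186169)
  k4: at (x, y) = (-0.784395, 0.770870), (dx/dtau, dy/dtau) = (-0.219594, -1.164791); Gamma_xxx = -1.079080, Gamma_xxy = 0.000000, Gamma_xyy = 0.392393, Gamma_yxx = -0.385627, Gamma_yxy = 0.000000, Gamma_yyy = 0.140228; k4 = (-0.219594, -1.164791, -0.480340, -0.171657)
  Y <- Y + (h/6)(k1 + 2k2 + 2k3 + k4): x = -0.7844, y = 0.7708, dx/dtau = -0.2196, dy/dtau = -1.1648
step 3:
  k1: at (x, y) = (-0.784385, 0.770850), (dx/dtau, dy/dtau) = (-0.219598, -1.164810); Gamma_xxx = -1.079096, Gamma_xxy = 0.000000, Gamma_xyy = 0.392399, Gamma_yxx = -0.385627, Gamma_yxy = 0.000000, Gamma_yyy = 0.140228; k1 = (-0.219598, -1.164810, -0.480362, -0.171663)
  k2: at (x, y) = (-0.795365, 0.712609), (dx/dtau, dy/dtau) = (-0.243616, -1.173393); Gamma_xxx = -1.085360, Gamma_xxy = 0.000000, Gamma_xyy = 0.394676, Gamma_yxx = -0.353611, Gamma_yxy = 0.000000, Gamma_yyy = 0.128586; k2 = (-0.243616, -1.173393, -0.478996, -0.156057)
  k3: at (x, y) = (-0.796566, 0.712180), (dx/dtau, dy/dtau) = (-0.243548, -1.172613); Gamma_xxx = -1.084290, Gamma_xxy = 0.000000, Gamma_xyy = 0.394287, Gamma_yxx = -0.352518, Gamma_yxy = 0.000000, Gamma_yyy = 0.128188; k3 = (-0.243548, -1.172613, -0.477838, -0.155352)
  k4: at (x, y) = (-0.808740, 0.653589), (dx/dtau, dy/dtau) = (-0.267382, -1.180345); Gamma_xxx = -1.087594, Gamma_xxy = 0.000000, Gamma_xyy = 0.395489, Gamma_yxx = -0.319617, Gamma_yxy = 0.000000, Gamma_yyy = 0.116224; k4 = (-0.267382, -1.180345, -0.473245, -0.139075)
  Y <- Y + (h/6)(k1 + 2k2 + 2k3 + k4): x = -0.8087, y = 0.6536, dx/dtau = -0.2674, dy/dtau = -1.1804

Answer: x = -0.8087, y = 0.6536, dx/dtau = -0.2674, dy/dtau = -1.1804


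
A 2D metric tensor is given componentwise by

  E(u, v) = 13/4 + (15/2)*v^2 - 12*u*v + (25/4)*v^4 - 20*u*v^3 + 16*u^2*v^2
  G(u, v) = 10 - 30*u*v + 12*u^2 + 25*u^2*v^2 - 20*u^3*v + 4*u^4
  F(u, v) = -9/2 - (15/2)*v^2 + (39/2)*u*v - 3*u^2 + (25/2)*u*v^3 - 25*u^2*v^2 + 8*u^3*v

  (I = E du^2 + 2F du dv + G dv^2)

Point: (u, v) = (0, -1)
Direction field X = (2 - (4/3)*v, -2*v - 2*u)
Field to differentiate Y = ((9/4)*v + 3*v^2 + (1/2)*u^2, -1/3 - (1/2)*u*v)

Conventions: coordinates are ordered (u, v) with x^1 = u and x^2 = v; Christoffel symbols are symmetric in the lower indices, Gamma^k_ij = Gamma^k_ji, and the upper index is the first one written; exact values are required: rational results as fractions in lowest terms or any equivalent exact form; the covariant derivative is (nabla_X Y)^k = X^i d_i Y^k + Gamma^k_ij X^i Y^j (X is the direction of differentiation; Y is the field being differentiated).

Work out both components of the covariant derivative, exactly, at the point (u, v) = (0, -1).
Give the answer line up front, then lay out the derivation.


Answer: (nabla_X Y)^u = -1465/234, (nabla_X Y)^v = 115/156

E = 17, F = -12, G = 10 at the point
E_u = 32, E_v = -40, F_u = -32, F_v = 15, G_u = 30, G_v = 0
EG - F^2 = 26;  g^inv = (1/26) * [[10, 12], [12, 17]]
first-kind symbols [ij,l] = (1/2)(d_i g_jl + d_j g_il - d_l g_ij): [uu,u] = E_u/2 = 16, [uu,v] = F_u - E_v/2 = -12, [uv,u] = E_v/2 = -20, [uv,v] = G_u/2 = 15, [vv,u] = F_v - G_u/2 = 0, [vv,v] = G_v/2 = 0
Gamma^u_ij = (G*[ij,u] - F*[ij,v])/(EG - F^2), Gamma^v_ij = (E*[ij,v] - F*[ij,u])/(EG - F^2)
Gamma_uuu = 8/13, Gamma_uuv = -10/13, Gamma_uvv = 0, Gamma_vuu = -6/13, Gamma_vuv = 15/26, Gamma_vvv = 0
X = (10/3, 2), Y = (3/4, -1/3) at the point


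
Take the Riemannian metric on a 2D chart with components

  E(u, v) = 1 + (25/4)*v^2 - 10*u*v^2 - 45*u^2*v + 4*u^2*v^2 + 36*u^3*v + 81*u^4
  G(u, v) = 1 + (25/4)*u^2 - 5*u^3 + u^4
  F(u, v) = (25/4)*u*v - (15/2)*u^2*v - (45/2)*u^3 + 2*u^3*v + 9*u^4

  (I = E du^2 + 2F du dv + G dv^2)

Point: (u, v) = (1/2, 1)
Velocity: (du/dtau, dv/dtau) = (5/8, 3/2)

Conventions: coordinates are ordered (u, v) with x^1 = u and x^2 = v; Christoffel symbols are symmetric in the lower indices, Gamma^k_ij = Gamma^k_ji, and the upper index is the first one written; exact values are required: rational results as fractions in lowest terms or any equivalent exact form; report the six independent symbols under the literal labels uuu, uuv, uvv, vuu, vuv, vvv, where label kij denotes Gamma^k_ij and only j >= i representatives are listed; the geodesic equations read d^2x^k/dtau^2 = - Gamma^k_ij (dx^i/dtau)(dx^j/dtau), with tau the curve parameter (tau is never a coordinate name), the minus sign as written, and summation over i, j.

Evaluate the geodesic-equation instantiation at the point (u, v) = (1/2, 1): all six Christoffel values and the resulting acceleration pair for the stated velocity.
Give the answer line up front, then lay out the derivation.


Answer: Gamma_uuu = 132/41, Gamma_uuv = -18/41, Gamma_uvv = 0, Gamma_vuu = -176/41, Gamma_vuv = 24/41, Gamma_vvv = 0; accelerations (d^2u/dtau^2, d^2v/dtau^2) = (-285/656, 95/164)

E = 25/16, F = -3/4, G = 2 at the point
E_u = 33/2, E_v = -9/4, F_u = -97/8, F_v = 3/2, G_u = 3, G_v = 0
EG - F^2 = 41/16;  g^inv = (16/41) * [[2, 3/4], [3/4, 25/16]]
first-kind symbols [ij,l] = (1/2)(d_i g_jl + d_j g_il - d_l g_ij): [uu,u] = E_u/2 = 33/4, [uu,v] = F_u - E_v/2 = -11, [uv,u] = E_v/2 = -9/8, [uv,v] = G_u/2 = 3/2, [vv,u] = F_v - G_u/2 = 0, [vv,v] = G_v/2 = 0
Gamma^u_ij = (G*[ij,u] - F*[ij,v])/(EG - F^2), Gamma^v_ij = (E*[ij,v] - F*[ij,u])/(EG - F^2)
Gamma_uuu = 132/41, Gamma_uuv = -18/41, Gamma_uvv = 0, Gamma_vuu = -176/41, Gamma_vuv = 24/41, Gamma_vvv = 0
d^2u/dtau^2 = -(Gamma_uuu*(5/8)^2 + 2*Gamma_uuv*(5/8)*(3/2) + Gamma_uvv*(3/2)^2) = -285/656
d^2v/dtau^2 = -(Gamma_vuu*(5/8)^2 + 2*Gamma_vuv*(5/8)*(3/2) + Gamma_vvv*(3/2)^2) = 95/164


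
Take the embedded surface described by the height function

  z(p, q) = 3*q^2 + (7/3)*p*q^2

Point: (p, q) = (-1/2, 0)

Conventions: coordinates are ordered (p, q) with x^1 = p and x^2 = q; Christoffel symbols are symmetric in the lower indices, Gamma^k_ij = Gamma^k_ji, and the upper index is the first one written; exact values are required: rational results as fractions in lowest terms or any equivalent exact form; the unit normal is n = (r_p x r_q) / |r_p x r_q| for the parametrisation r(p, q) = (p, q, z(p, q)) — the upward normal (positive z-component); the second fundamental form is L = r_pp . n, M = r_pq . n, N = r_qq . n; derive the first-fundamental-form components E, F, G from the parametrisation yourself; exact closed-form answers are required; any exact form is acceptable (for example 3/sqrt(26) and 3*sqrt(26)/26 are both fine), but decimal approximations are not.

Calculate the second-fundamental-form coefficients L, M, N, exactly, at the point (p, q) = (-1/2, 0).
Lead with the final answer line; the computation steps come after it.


Answer: L = 0, M = 0, N = 11/3

z_p = 0, z_q = 0, z_pp = 0, z_pq = 0, z_qq = 11/3
E = 1, F = 0, G = 1; answer radicand W^2 = 1
unnormalised second-form numerators: l = 0, m = 0, n = 11/3; L = l/sqrt(1), and similarly M = m/sqrt(W^2), N = n/sqrt(W^2)


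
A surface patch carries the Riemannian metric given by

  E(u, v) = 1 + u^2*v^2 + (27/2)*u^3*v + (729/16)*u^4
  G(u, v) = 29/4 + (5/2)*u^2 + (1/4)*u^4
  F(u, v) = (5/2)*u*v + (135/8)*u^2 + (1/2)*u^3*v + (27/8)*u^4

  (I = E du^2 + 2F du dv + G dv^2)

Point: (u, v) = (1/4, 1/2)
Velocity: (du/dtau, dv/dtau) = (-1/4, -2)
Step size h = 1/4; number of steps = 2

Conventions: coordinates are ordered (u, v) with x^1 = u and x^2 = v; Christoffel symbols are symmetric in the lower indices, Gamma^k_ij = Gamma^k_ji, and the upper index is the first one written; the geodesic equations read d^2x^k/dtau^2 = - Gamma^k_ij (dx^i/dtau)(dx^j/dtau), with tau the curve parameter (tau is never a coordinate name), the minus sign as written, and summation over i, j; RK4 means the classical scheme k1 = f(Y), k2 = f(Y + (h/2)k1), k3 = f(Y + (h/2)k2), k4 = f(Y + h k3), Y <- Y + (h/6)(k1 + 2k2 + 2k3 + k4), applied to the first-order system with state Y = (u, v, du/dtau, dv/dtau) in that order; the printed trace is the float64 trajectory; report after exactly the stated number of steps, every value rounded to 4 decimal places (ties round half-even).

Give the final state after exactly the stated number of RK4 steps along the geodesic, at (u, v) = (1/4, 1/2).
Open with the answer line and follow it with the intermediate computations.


Answer: u = 0.1226, v = -0.5169, du/dtau = -0.2568, dv/dtau = -2.0601

f(Y) = (du/dtau, dv/dtau, -Gamma^u_ij Y'^i Y'^j, -Gamma^v_ij Y'^i Y'^j) with the Gammas evaluated at the stage position; h = 0.250000; intermediate values shown to 6 dp
step 0: u = 0.2500, v = 0.5000, du/dtau = -0.2500, dv/dtau = -2.0000
step 1:
  k1: at (u, v) = (0.250000, 0.500000), (du/dtau, dv/dtau) = (-0.250000, -2.000000); Gamma_uuu = 0.274988, Gamma_uuv = 0.017741, Gamma_uvv = 0.000000, Gamma_vuu = 1.272802, Gamma_vuv = 0.082116, Gamma_vvv = 0.000000; k1 = (-0.250000, -2.000000, -0.034928, -0.161666)
  k2: at (u, v) = (0.218750, 0.250000), (du/dtau, dv/dtau) = (-0.254366, -2.020208); Gamma_uuu = 0.161027, Gamma_uuv = 0.010997, Gamma_uvv = 0.000000, Gamma_vuu = 1.076083, Gamma_vuv = 0.073489, Gamma_vvv = 0.000000; k2 = (-0.254366, -2.020208, -0.021721, -0.145152)
  k3: at (u, v) = (0.218204, 0.247474), (du/dtau, dv/dtau) = (-0.252715, -2.018144); Gamma_uuu = 0.159603, Gamma_uuv = 0.010906, Gamma_uvv = 0.000000, Gamma_vuu = 1.073042, Gamma_vuv = 0.073325, Gamma_vvv = 0.000000; k3 = (-0.252715, -2.018144, -0.021318, -0.143323)
  k4: at (u, v) = (0.186821, -0.004536), (du/dtau, dv/dtau) = (-0.255329, -2.035831); Gamma_uuu = 0.079941, Gamma_uuv = 0.005932, Gamma_uvv = 0.000000, Gamma_vuu = 0.857311, Gamma_vuv = 0.063619, Gamma_vvv = 0.000000; k4 = (-0.255329, -2.035831, -0.011379, -0.122030)
  Y <- Y + (h/6)(k1 + 2k2 + 2k3 + k4): u = 0.1867, v = -0.0047, du/dtau = -0.2555, dv/dtau = -2.0359
step 2:
  k1: at (u, v) = (0.186688, -0.004689), (du/dtau, dv/dtau) = (-0.255516, -2.035860); Gamma_uuu = 0.079758, Gamma_uuv = 0.005919, Gamma_uvv = 0.000000, Gamma_vuu = 0.856671, Gamma_vuv = 0.063575, Gamma_vvv = 0.000000; k1 = (-0.255516, -2.035860, -0.011365, -0.122074)
  k2: at (u, v) = (0.154748, -0.259172), (du/dtau, dv/dtau) = (-0.256937, -2.051120); Gamma_uuu = 0.030363, Gamma_uuv = 0.002568, Gamma_uvv = 0.000000, Gamma_vuu = 0.627560, Gamma_vuv = 0.053070, Gamma_vvv = 0.000000; k2 = (-0.256937, -2.051120, -0.004711, -0.097366)
  k3: at (u, v) = (0.154571, -0.261079), (du/dtau, dv/dtau) = (-0.256105, -2.048031); Gamma_uuu = 0.030138, Gamma_uuv = 0.002552, Gamma_uvv = 0.000000, Gamma_vuu = 0.626101, Gamma_vuv = 0.053010, Gamma_vvv = 0.000000; k3 = (-0.256105, -2.048031, -0.004654, -0.096675)
  k4: at (u, v) = (0.122662, -0.516697), (du/dtau, dv/dtau) = (-0.256679, -2.060029); Gamma_uuu = 0.005967, Gamma_uuv = 0.000643, Gamma_uvv = 0.000000, Gamma_vuu = 0.391907, Gamma_vuv = 0.042197, Gamma_vvv = 0.000000; k4 = (-0.256679, -2.060029, -0.001073, -0.070445)
  Y <- Y + (h/6)(k1 + 2k2 + 2k3 + k4): u = 0.1226, v = -0.5169, du/dtau = -0.2568, dv/dtau = -2.0601


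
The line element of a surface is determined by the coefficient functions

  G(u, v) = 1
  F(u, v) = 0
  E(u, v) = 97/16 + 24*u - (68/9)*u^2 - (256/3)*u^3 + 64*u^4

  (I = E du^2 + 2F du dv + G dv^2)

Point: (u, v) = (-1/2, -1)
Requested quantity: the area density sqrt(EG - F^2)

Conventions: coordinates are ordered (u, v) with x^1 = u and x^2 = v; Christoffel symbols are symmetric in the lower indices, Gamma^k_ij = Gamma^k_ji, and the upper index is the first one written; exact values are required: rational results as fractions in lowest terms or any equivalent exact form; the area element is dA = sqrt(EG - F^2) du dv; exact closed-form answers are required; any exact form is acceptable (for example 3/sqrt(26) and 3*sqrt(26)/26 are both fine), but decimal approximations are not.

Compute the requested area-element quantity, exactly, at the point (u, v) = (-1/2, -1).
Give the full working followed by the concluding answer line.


E = 985/144, F = 0, G = 1; EG - F^2 = 985/144

Answer: sqrt(EG - F^2) = sqrt(985)/12


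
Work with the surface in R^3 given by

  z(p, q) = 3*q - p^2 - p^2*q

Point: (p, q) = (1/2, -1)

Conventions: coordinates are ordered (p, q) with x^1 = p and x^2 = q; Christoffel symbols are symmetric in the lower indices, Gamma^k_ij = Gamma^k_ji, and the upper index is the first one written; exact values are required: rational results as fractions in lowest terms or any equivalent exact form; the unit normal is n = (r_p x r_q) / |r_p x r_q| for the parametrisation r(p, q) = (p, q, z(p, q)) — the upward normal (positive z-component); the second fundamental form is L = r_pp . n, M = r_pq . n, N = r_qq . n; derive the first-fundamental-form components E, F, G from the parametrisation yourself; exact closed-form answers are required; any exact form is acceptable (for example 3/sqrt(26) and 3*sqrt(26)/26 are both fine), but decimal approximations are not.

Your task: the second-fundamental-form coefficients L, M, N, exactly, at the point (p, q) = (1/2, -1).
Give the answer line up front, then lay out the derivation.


Answer: L = 0, M = -4*sqrt(137)/137, N = 0

z_p = 0, z_q = 11/4, z_pp = 0, z_pq = -1, z_qq = 0
E = 1, F = 0, G = 137/16; answer radicand W^2 = 137/16
unnormalised second-form numerators: l = 0, m = -1, n = 0; L = l/sqrt(137/16), and similarly M = m/sqrt(W^2), N = n/sqrt(W^2)


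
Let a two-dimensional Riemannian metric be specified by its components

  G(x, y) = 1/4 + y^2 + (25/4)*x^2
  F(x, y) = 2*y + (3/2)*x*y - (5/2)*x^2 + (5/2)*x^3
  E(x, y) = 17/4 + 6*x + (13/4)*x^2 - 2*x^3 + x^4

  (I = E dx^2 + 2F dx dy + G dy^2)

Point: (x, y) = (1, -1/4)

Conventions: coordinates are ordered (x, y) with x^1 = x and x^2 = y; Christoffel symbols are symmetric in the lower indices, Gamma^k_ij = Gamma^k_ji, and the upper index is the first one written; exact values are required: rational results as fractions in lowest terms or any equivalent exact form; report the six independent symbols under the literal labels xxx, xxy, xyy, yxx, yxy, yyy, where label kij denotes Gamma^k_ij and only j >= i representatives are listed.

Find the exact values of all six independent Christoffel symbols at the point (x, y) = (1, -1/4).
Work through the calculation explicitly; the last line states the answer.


E = 25/2, F = -7/8, G = 105/16 at the point
E_x = 21/2, E_y = 0, F_x = 17/8, F_y = 7/2, G_x = 25/2, G_y = -1/2
EG - F^2 = 5201/64;  g^inv = (64/5201) * [[105/16, 7/8], [7/8, 25/2]]
first-kind symbols [ij,l] = (1/2)(d_i g_jl + d_j g_il - d_l g_ij): [xx,x] = E_x/2 = 21/4, [xx,y] = F_x - E_y/2 = 17/8, [xy,x] = E_y/2 = 0, [xy,y] = G_x/2 = 25/4, [yy,x] = F_y - G_x/2 = -11/4, [yy,y] = G_y/2 = -1/4
Gamma^x_ij = (G*[ij,x] - F*[ij,y])/(EG - F^2), Gamma^y_ij = (E*[ij,y] - F*[ij,x])/(EG - F^2)

Answer: Gamma_xxx = 332/743, Gamma_xxy = 50/743, Gamma_xyy = -167/743, Gamma_yxx = 1994/5201, Gamma_yxy = 5000/5201, Gamma_yyy = -354/5201


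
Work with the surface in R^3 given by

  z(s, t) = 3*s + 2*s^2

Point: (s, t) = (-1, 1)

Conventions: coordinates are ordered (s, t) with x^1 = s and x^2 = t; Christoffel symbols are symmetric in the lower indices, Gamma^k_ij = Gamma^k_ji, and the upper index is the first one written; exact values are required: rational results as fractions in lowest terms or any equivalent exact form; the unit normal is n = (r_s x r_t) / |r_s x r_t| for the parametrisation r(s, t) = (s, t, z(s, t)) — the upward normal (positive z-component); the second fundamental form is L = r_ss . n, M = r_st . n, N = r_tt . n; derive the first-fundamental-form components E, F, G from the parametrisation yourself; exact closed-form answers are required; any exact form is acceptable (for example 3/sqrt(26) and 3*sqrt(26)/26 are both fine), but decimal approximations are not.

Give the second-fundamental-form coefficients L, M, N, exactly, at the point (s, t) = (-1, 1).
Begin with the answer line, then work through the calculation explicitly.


Answer: L = 2*sqrt(2), M = 0, N = 0

z_s = -1, z_t = 0, z_ss = 4, z_st = 0, z_tt = 0
E = 2, F = 0, G = 1; answer radicand W^2 = 2
unnormalised second-form numerators: l = 4, m = 0, n = 0; L = l/sqrt(2), and similarly M = m/sqrt(W^2), N = n/sqrt(W^2)


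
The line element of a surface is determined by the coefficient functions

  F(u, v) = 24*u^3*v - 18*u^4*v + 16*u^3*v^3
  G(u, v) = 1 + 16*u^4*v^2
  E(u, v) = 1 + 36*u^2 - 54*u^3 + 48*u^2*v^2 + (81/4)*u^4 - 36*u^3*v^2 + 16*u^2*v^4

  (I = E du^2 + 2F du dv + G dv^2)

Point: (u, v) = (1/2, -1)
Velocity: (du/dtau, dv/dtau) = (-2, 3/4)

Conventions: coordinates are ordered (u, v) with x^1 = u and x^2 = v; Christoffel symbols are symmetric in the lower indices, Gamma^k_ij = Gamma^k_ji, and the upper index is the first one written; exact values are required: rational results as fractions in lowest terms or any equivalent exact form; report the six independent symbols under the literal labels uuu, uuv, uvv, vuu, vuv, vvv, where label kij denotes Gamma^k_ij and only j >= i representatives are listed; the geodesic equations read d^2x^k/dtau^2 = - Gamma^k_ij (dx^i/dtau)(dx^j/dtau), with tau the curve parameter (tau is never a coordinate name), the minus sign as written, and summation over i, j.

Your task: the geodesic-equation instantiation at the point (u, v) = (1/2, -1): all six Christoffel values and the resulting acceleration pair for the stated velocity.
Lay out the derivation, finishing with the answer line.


E = 1025/64, F = -31/8, G = 2 at the point
E_u = 341/8, E_v = -31, F_u = -21, F_v = 63/8, G_u = 8, G_v = -2
EG - F^2 = 1089/64;  g^inv = (64/1089) * [[2, 31/8], [31/8, 1025/64]]
first-kind symbols [ij,l] = (1/2)(d_i g_jl + d_j g_il - d_l g_ij): [uu,u] = E_u/2 = 341/16, [uu,v] = F_u - E_v/2 = -11/2, [uv,u] = E_v/2 = -31/2, [uv,v] = G_u/2 = 4, [vv,u] = F_v - G_u/2 = 31/8, [vv,v] = G_v/2 = -1
Gamma^u_ij = (G*[ij,u] - F*[ij,v])/(EG - F^2), Gamma^v_ij = (E*[ij,v] - F*[ij,u])/(EG - F^2)
Gamma_uuu = 124/99, Gamma_uuv = -992/1089, Gamma_uvv = 248/1089, Gamma_vuu = -32/99, Gamma_vuv = 256/1089, Gamma_vvv = -64/1089
d^2u/dtau^2 = -(Gamma_uuu*(-2)^2 + 2*Gamma_uuv*(-2)*(3/4) + Gamma_uvv*(3/4)^2) = -17143/2178
d^2v/dtau^2 = -(Gamma_vuu*(-2)^2 + 2*Gamma_vuv*(-2)*(3/4) + Gamma_vvv*(3/4)^2) = 2212/1089

Answer: Gamma_uuu = 124/99, Gamma_uuv = -992/1089, Gamma_uvv = 248/1089, Gamma_vuu = -32/99, Gamma_vuv = 256/1089, Gamma_vvv = -64/1089; accelerations (d^2u/dtau^2, d^2v/dtau^2) = (-17143/2178, 2212/1089)


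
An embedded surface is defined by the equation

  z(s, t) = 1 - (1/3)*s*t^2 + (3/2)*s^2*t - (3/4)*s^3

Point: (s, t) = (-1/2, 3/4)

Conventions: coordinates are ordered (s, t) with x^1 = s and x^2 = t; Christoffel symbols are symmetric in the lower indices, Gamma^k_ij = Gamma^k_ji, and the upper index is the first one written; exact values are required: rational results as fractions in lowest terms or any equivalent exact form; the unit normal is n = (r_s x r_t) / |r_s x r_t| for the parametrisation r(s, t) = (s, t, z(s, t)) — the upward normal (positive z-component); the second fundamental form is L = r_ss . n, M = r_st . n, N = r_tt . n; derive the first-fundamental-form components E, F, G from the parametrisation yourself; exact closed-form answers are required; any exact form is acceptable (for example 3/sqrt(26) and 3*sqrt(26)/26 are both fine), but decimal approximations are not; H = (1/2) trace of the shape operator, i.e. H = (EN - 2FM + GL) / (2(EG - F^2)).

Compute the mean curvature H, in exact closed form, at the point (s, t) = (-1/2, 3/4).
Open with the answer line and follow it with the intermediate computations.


Answer: H = 1181*sqrt(314)/147894

z_s = -15/8, z_t = 5/8, z_ss = 9/2, z_st = -2, z_tt = 1/3
E = 289/64, F = -75/64, G = 89/64; answer radicand W^2 = 157/32
unnormalised second-form numerators: l = 9/2, m = -2, n = 1/3; L = l/sqrt(157/32), and similarly M = m/sqrt(W^2), N = n/sqrt(W^2)
H = (E*n - 2*F*m + G*l) / (2*(EG - F^2)*sqrt(W^2)); E*n - 2*F*m + G*l = 1181/384, EG - F^2 = 157/32, so H = (1181/3768)/sqrt(157/32)


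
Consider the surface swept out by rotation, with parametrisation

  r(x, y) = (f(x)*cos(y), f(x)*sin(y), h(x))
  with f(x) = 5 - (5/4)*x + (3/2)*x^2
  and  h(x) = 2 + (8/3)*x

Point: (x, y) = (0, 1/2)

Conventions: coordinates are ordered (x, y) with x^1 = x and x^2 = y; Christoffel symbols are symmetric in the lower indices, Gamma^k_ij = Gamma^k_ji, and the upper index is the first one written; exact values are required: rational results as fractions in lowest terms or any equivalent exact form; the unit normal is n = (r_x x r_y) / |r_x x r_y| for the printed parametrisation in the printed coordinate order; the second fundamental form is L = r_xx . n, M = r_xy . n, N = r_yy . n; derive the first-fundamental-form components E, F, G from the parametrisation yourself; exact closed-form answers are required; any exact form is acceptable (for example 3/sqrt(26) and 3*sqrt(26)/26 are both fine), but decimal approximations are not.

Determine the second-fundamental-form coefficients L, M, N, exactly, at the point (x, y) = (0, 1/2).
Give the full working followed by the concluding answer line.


f = 5, f' = -5/4, f'' = 3, h' = 8/3, h'' = 0
E = 1249/144, F = 0, G = 25; answer radicand W^2 = 1249/144
unnormalised second-form numerators: l = -8, m = 0, n = 40/3; L = l/sqrt(1249/144), and similarly M = m/sqrt(W^2), N = n/sqrt(W^2)

Answer: L = -96*sqrt(1249)/1249, M = 0, N = 160*sqrt(1249)/1249


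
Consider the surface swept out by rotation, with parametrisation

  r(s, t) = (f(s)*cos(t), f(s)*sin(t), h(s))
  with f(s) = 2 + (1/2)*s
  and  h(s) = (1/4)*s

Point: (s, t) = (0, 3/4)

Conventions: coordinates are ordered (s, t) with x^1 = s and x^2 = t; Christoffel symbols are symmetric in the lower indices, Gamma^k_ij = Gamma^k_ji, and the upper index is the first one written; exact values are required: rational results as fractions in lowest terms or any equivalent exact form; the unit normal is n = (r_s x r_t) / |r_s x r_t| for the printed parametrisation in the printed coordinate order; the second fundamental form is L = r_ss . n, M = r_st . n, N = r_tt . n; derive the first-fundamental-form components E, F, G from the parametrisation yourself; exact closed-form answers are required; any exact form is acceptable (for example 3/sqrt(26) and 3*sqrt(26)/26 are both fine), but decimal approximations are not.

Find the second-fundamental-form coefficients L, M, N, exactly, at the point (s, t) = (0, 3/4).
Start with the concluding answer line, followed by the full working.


Answer: L = 0, M = 0, N = 2*sqrt(5)/5

f = 2, f' = 1/2, f'' = 0, h' = 1/4, h'' = 0
E = 5/16, F = 0, G = 4; answer radicand W^2 = 5/16
unnormalised second-form numerators: l = 0, m = 0, n = 1/2; L = l/sqrt(5/16), and similarly M = m/sqrt(W^2), N = n/sqrt(W^2)
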